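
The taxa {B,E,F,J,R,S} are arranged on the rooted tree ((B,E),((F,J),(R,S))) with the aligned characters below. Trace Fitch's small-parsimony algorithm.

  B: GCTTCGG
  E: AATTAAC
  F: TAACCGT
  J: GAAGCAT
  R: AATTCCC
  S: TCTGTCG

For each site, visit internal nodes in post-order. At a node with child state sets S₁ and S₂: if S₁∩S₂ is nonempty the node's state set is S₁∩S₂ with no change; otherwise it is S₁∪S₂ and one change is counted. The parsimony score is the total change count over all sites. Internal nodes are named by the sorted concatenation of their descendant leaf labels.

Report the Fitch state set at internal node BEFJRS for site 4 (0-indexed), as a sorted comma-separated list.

BE@0: {G} ∪ {A} = {A,G} (union, +1)
FJ@0: {T} ∪ {G} = {G,T} (union, +1)
RS@0: {A} ∪ {T} = {A,T} (union, +1)
FJRS@0: {G,T} ∩ {A,T} = {T} (intersection, +0)
BEFJRS@0: {A,G} ∪ {T} = {A,G,T} (union, +1)
BE@1: {C} ∪ {A} = {A,C} (union, +1)
FJ@1: {A} ∩ {A} = {A} (intersection, +0)
RS@1: {A} ∪ {C} = {A,C} (union, +1)
FJRS@1: {A} ∩ {A,C} = {A} (intersection, +0)
BEFJRS@1: {A,C} ∩ {A} = {A} (intersection, +0)
BE@2: {T} ∩ {T} = {T} (intersection, +0)
FJ@2: {A} ∩ {A} = {A} (intersection, +0)
RS@2: {T} ∩ {T} = {T} (intersection, +0)
FJRS@2: {A} ∪ {T} = {A,T} (union, +1)
BEFJRS@2: {T} ∩ {A,T} = {T} (intersection, +0)
BE@3: {T} ∩ {T} = {T} (intersection, +0)
FJ@3: {C} ∪ {G} = {C,G} (union, +1)
RS@3: {T} ∪ {G} = {G,T} (union, +1)
FJRS@3: {C,G} ∩ {G,T} = {G} (intersection, +0)
BEFJRS@3: {T} ∪ {G} = {G,T} (union, +1)
BE@4: {C} ∪ {A} = {A,C} (union, +1)
FJ@4: {C} ∩ {C} = {C} (intersection, +0)
RS@4: {C} ∪ {T} = {C,T} (union, +1)
FJRS@4: {C} ∩ {C,T} = {C} (intersection, +0)
BEFJRS@4: {A,C} ∩ {C} = {C} (intersection, +0)
BE@5: {G} ∪ {A} = {A,G} (union, +1)
FJ@5: {G} ∪ {A} = {A,G} (union, +1)
RS@5: {C} ∩ {C} = {C} (intersection, +0)
FJRS@5: {A,G} ∪ {C} = {A,C,G} (union, +1)
BEFJRS@5: {A,G} ∩ {A,C,G} = {A,G} (intersection, +0)
BE@6: {G} ∪ {C} = {C,G} (union, +1)
FJ@6: {T} ∩ {T} = {T} (intersection, +0)
RS@6: {C} ∪ {G} = {C,G} (union, +1)
FJRS@6: {T} ∪ {C,G} = {C,G,T} (union, +1)
BEFJRS@6: {C,G} ∩ {C,G,T} = {C,G} (intersection, +0)
per-site changes: [4, 2, 1, 3, 2, 3, 3]; total = 18

C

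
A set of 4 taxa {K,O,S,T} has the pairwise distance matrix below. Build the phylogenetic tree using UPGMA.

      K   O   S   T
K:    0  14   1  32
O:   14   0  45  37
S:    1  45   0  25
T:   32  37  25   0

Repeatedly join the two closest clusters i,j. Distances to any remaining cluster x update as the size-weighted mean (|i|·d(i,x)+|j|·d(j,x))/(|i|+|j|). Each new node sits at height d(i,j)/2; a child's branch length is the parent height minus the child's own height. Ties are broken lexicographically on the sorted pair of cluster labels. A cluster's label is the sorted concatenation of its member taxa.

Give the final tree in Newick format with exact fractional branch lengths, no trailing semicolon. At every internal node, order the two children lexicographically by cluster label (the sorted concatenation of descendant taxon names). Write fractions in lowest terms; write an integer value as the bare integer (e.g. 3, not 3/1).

(((K:1/2,S:1/2):55/4,T:57/4):7/4,O:16)

iteration 1: select K,S (d=1); attach at lengths (1/2, 1/2); label the merged cluster KS
  updated: d(KS,O)=59/2, d(KS,T)=57/2
iteration 2: select KS,T (d=57/2); attach at lengths (55/4, 57/4); label the merged cluster KST
  updated: d(KST,O)=32
iteration 3: select KST,O (d=32); attach at lengths (7/4, 16); label the merged cluster KOST
final tree: (((K:1/2,S:1/2):55/4,T:57/4):7/4,O:16)
total length: 187/4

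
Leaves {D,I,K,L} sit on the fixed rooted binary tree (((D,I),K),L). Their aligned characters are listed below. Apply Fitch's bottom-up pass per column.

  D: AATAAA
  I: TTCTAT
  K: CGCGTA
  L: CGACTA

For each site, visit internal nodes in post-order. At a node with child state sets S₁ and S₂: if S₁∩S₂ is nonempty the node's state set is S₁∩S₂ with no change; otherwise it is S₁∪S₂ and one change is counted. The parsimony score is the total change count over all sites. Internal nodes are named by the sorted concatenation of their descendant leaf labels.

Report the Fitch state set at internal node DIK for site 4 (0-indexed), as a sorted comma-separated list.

DI@0: {A} ∪ {T} = {A,T} (union, +1)
DIK@0: {A,T} ∪ {C} = {A,C,T} (union, +1)
DIKL@0: {A,C,T} ∩ {C} = {C} (intersection, +0)
DI@1: {A} ∪ {T} = {A,T} (union, +1)
DIK@1: {A,T} ∪ {G} = {A,G,T} (union, +1)
DIKL@1: {A,G,T} ∩ {G} = {G} (intersection, +0)
DI@2: {T} ∪ {C} = {C,T} (union, +1)
DIK@2: {C,T} ∩ {C} = {C} (intersection, +0)
DIKL@2: {C} ∪ {A} = {A,C} (union, +1)
DI@3: {A} ∪ {T} = {A,T} (union, +1)
DIK@3: {A,T} ∪ {G} = {A,G,T} (union, +1)
DIKL@3: {A,G,T} ∪ {C} = {A,C,G,T} (union, +1)
DI@4: {A} ∩ {A} = {A} (intersection, +0)
DIK@4: {A} ∪ {T} = {A,T} (union, +1)
DIKL@4: {A,T} ∩ {T} = {T} (intersection, +0)
DI@5: {A} ∪ {T} = {A,T} (union, +1)
DIK@5: {A,T} ∩ {A} = {A} (intersection, +0)
DIKL@5: {A} ∩ {A} = {A} (intersection, +0)
per-site changes: [2, 2, 2, 3, 1, 1]; total = 11

A,T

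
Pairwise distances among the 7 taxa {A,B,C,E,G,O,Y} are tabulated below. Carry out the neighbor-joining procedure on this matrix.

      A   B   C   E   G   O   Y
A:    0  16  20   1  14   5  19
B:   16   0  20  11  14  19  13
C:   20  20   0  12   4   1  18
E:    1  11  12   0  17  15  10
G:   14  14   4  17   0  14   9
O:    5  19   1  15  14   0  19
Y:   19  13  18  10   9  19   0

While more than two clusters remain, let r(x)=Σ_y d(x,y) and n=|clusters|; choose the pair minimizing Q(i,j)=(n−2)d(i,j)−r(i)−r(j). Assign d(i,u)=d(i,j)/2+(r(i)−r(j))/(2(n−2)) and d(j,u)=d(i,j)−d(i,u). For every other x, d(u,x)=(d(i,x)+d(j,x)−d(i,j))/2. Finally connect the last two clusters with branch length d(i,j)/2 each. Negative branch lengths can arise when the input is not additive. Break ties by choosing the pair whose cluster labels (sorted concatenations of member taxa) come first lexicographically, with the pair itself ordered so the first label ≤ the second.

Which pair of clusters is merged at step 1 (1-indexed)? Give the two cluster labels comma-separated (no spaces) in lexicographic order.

step 1: merge (C,O) at d=1, Q=-143; branch lengths C→7/10, O→3/10; new cluster CO
  updated: d(A,CO)=12, d(B,CO)=19, d(CO,E)=13, d(CO,G)=17/2, d(CO,Y)=18
step 2: merge (A,E) at d=1, Q=-110; branch lengths A→7/4, E→-3/4; new cluster AE
  updated: d(AE,B)=13, d(AE,CO)=12, d(AE,G)=15, d(AE,Y)=14
step 3: merge (CO,G) at d=17/2, Q=-157/2; branch lengths CO→73/12, G→29/12; new cluster CGO
  updated: d(AE,CGO)=37/4, d(B,CGO)=49/4, d(CGO,Y)=37/4
step 4: merge (AE,B) at d=13, Q=-97/2; branch lengths AE→6, B→7; new cluster ABE
  updated: d(ABE,CGO)=17/4, d(ABE,Y)=7
step 5: merge (ABE,CGO) at d=17/4, Q=-41/2; branch lengths ABE→1, CGO→13/4; new cluster ABCEGO
  updated: d(ABCEGO,Y)=6
step 6: merge (ABCEGO,Y) at d=6; branch lengths ABCEGO→3, Y→3; new cluster ABCEGOY
final tree: ((((A:7/4,E:-3/4):6,B:7):1,((C:7/10,O:3/10):73/12,G:29/12):13/4):3,Y:3)
total length: 135/4

C,O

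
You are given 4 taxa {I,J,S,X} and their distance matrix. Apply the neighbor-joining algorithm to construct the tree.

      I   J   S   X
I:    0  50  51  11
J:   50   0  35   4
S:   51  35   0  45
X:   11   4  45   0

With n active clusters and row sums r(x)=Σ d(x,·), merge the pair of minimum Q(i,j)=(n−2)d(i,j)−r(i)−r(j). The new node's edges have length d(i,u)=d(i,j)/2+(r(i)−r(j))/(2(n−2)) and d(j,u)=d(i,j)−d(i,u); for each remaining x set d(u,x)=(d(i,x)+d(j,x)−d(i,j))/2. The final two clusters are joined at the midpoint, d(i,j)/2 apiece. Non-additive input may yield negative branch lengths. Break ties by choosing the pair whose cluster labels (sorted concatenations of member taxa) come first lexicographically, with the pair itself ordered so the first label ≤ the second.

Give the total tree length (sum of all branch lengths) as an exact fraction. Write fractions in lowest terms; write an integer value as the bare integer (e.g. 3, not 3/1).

1. join I+X (d=11, Q=-150) ⇒ IX; edges |I|=37/2, |X|=-15/2
  updated: d(IX,J)=43/2, d(IX,S)=85/2
2. join IX+J (d=43/2, Q=-99) ⇒ IJX; edges |IX|=29/2, |J|=7
  updated: d(IJX,S)=28
3. join IJX+S (d=28) ⇒ IJSX; edges |IJX|=14, |S|=14
final tree: (((I:37/2,X:-15/2):29/2,J:7):14,S:14)
total length: 121/2

121/2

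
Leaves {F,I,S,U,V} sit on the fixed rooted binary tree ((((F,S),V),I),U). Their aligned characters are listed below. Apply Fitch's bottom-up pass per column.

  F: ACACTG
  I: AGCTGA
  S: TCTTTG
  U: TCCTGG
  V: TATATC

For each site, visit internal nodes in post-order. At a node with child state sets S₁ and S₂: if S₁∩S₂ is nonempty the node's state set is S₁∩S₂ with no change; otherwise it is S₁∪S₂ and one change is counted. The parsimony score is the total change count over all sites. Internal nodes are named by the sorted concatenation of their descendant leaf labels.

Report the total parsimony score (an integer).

11

FS@0: {A} ∪ {T} = {A,T} (union, +1)
FSV@0: {A,T} ∩ {T} = {T} (intersection, +0)
FISV@0: {T} ∪ {A} = {A,T} (union, +1)
FISUV@0: {A,T} ∩ {T} = {T} (intersection, +0)
FS@1: {C} ∩ {C} = {C} (intersection, +0)
FSV@1: {C} ∪ {A} = {A,C} (union, +1)
FISV@1: {A,C} ∪ {G} = {A,C,G} (union, +1)
FISUV@1: {A,C,G} ∩ {C} = {C} (intersection, +0)
FS@2: {A} ∪ {T} = {A,T} (union, +1)
FSV@2: {A,T} ∩ {T} = {T} (intersection, +0)
FISV@2: {T} ∪ {C} = {C,T} (union, +1)
FISUV@2: {C,T} ∩ {C} = {C} (intersection, +0)
FS@3: {C} ∪ {T} = {C,T} (union, +1)
FSV@3: {C,T} ∪ {A} = {A,C,T} (union, +1)
FISV@3: {A,C,T} ∩ {T} = {T} (intersection, +0)
FISUV@3: {T} ∩ {T} = {T} (intersection, +0)
FS@4: {T} ∩ {T} = {T} (intersection, +0)
FSV@4: {T} ∩ {T} = {T} (intersection, +0)
FISV@4: {T} ∪ {G} = {G,T} (union, +1)
FISUV@4: {G,T} ∩ {G} = {G} (intersection, +0)
FS@5: {G} ∩ {G} = {G} (intersection, +0)
FSV@5: {G} ∪ {C} = {C,G} (union, +1)
FISV@5: {C,G} ∪ {A} = {A,C,G} (union, +1)
FISUV@5: {A,C,G} ∩ {G} = {G} (intersection, +0)
per-site changes: [2, 2, 2, 2, 1, 2]; total = 11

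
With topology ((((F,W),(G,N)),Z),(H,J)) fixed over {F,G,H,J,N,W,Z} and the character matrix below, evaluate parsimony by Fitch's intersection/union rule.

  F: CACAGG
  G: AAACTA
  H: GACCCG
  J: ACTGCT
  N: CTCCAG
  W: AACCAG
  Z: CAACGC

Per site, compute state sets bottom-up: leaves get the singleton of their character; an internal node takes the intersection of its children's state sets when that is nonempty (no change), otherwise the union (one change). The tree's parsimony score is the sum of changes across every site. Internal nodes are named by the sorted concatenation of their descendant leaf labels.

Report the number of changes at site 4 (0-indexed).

4

site 0, node FW: F={C} ∪ W={A} → {A,C} (+1)
site 0, node GN: G={A} ∪ N={C} → {A,C} (+1)
site 0, node FGNW: FW={A,C} ∩ GN={A,C} → {A,C} (+0)
site 0, node FGNWZ: FGNW={A,C} ∩ Z={C} → {C} (+0)
site 0, node HJ: H={G} ∪ J={A} → {A,G} (+1)
site 0, node FGHJNWZ: FGNWZ={C} ∪ HJ={A,G} → {A,C,G} (+1)
site 1, node FW: F={A} ∩ W={A} → {A} (+0)
site 1, node GN: G={A} ∪ N={T} → {A,T} (+1)
site 1, node FGNW: FW={A} ∩ GN={A,T} → {A} (+0)
site 1, node FGNWZ: FGNW={A} ∩ Z={A} → {A} (+0)
site 1, node HJ: H={A} ∪ J={C} → {A,C} (+1)
site 1, node FGHJNWZ: FGNWZ={A} ∩ HJ={A,C} → {A} (+0)
site 2, node FW: F={C} ∩ W={C} → {C} (+0)
site 2, node GN: G={A} ∪ N={C} → {A,C} (+1)
site 2, node FGNW: FW={C} ∩ GN={A,C} → {C} (+0)
site 2, node FGNWZ: FGNW={C} ∪ Z={A} → {A,C} (+1)
site 2, node HJ: H={C} ∪ J={T} → {C,T} (+1)
site 2, node FGHJNWZ: FGNWZ={A,C} ∩ HJ={C,T} → {C} (+0)
site 3, node FW: F={A} ∪ W={C} → {A,C} (+1)
site 3, node GN: G={C} ∩ N={C} → {C} (+0)
site 3, node FGNW: FW={A,C} ∩ GN={C} → {C} (+0)
site 3, node FGNWZ: FGNW={C} ∩ Z={C} → {C} (+0)
site 3, node HJ: H={C} ∪ J={G} → {C,G} (+1)
site 3, node FGHJNWZ: FGNWZ={C} ∩ HJ={C,G} → {C} (+0)
site 4, node FW: F={G} ∪ W={A} → {A,G} (+1)
site 4, node GN: G={T} ∪ N={A} → {A,T} (+1)
site 4, node FGNW: FW={A,G} ∩ GN={A,T} → {A} (+0)
site 4, node FGNWZ: FGNW={A} ∪ Z={G} → {A,G} (+1)
site 4, node HJ: H={C} ∩ J={C} → {C} (+0)
site 4, node FGHJNWZ: FGNWZ={A,G} ∪ HJ={C} → {A,C,G} (+1)
site 5, node FW: F={G} ∩ W={G} → {G} (+0)
site 5, node GN: G={A} ∪ N={G} → {A,G} (+1)
site 5, node FGNW: FW={G} ∩ GN={A,G} → {G} (+0)
site 5, node FGNWZ: FGNW={G} ∪ Z={C} → {C,G} (+1)
site 5, node HJ: H={G} ∪ J={T} → {G,T} (+1)
site 5, node FGHJNWZ: FGNWZ={C,G} ∩ HJ={G,T} → {G} (+0)
per-site changes: [4, 2, 3, 2, 4, 3]; total = 18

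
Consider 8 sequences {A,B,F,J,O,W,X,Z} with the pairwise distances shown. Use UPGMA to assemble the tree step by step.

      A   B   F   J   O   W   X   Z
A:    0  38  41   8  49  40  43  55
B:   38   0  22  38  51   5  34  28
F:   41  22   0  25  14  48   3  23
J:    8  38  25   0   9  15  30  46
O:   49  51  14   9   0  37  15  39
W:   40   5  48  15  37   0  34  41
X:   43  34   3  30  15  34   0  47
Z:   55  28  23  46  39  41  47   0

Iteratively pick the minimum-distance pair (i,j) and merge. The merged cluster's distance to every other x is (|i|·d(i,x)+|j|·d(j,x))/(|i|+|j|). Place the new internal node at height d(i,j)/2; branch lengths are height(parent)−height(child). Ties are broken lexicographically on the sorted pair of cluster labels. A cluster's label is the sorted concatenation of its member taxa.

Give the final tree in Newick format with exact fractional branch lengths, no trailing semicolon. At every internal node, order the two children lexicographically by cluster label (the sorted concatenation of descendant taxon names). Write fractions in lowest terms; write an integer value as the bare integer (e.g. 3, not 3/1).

iteration 1: select F,X (d=3); attach at lengths (3/2, 3/2); label the merged cluster FX
  updated: d(A,FX)=42, d(B,FX)=28, d(FX,J)=55/2, d(FX,O)=29/2, d(FX,W)=41, d(FX,Z)=35
iteration 2: select B,W (d=5); attach at lengths (5/2, 5/2); label the merged cluster BW
  updated: d(A,BW)=39, d(BW,FX)=69/2, d(BW,J)=53/2, d(BW,O)=44, d(BW,Z)=69/2
iteration 3: select A,J (d=8); attach at lengths (4, 4); label the merged cluster AJ
  updated: d(AJ,BW)=131/4, d(AJ,FX)=139/4, d(AJ,O)=29, d(AJ,Z)=101/2
iteration 4: select FX,O (d=29/2); attach at lengths (23/4, 29/4); label the merged cluster FOX
  updated: d(AJ,FOX)=197/6, d(BW,FOX)=113/3, d(FOX,Z)=109/3
iteration 5: select AJ,BW (d=131/4); attach at lengths (99/8, 111/8); label the merged cluster ABJW
  updated: d(ABJW,FOX)=141/4, d(ABJW,Z)=85/2
iteration 6: select ABJW,FOX (d=141/4); attach at lengths (5/4, 83/8); label the merged cluster ABFJOWX
  updated: d(ABFJOWX,Z)=279/7
iteration 7: select ABFJOWX,Z (d=279/7); attach at lengths (129/56, 279/14); label the merged cluster ABFJOWXZ
final tree: ((((A:4,J:4):99/8,(B:5/2,W:5/2):111/8):5/4,((F:3/2,X:3/2):23/4,O:29/4):83/8):129/56,Z:279/14)
total length: 2495/28

((((A:4,J:4):99/8,(B:5/2,W:5/2):111/8):5/4,((F:3/2,X:3/2):23/4,O:29/4):83/8):129/56,Z:279/14)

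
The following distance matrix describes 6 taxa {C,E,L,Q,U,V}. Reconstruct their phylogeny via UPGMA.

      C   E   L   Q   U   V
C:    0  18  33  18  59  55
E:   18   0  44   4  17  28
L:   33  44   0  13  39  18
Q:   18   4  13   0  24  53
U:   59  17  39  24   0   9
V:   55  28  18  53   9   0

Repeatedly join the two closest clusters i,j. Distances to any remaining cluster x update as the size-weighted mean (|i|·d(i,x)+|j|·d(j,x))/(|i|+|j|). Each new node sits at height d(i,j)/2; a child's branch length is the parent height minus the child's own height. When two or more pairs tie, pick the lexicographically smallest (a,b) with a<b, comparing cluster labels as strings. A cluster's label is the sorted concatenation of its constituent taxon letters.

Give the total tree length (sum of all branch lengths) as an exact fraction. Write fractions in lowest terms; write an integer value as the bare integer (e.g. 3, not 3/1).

step 1: merge (E,Q) at d=4; branch lengths E→2, Q→2; new cluster EQ
  updated: d(C,EQ)=18, d(EQ,L)=57/2, d(EQ,U)=41/2, d(EQ,V)=81/2
step 2: merge (U,V) at d=9; branch lengths U→9/2, V→9/2; new cluster UV
  updated: d(C,UV)=57, d(EQ,UV)=61/2, d(L,UV)=57/2
step 3: merge (C,EQ) at d=18; branch lengths C→9, EQ→7; new cluster CEQ
  updated: d(CEQ,L)=30, d(CEQ,UV)=118/3
step 4: merge (L,UV) at d=57/2; branch lengths L→57/4, UV→39/4; new cluster LUV
  updated: d(CEQ,LUV)=326/9
step 5: merge (CEQ,LUV) at d=326/9; branch lengths CEQ→82/9, LUV→139/36; new cluster CELQUV
final tree: ((C:9,(E:2,Q:2):7):82/9,(L:57/4,(U:9/2,V:9/2):39/4):139/36)
total length: 2375/36

2375/36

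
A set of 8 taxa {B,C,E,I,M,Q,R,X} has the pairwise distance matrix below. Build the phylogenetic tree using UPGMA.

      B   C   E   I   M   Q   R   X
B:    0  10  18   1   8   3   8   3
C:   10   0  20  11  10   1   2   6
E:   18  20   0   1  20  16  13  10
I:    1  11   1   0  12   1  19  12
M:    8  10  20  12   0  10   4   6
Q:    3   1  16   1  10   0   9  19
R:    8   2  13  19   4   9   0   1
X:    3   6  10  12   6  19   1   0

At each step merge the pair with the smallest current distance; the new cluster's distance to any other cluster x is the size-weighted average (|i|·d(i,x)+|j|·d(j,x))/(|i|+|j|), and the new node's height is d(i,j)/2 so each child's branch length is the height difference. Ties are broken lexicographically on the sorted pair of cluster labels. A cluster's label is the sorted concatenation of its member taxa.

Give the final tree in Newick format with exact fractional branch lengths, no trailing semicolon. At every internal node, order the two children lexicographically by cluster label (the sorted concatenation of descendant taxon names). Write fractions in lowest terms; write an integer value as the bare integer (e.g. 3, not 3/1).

iteration 1: select B,I (d=1); attach at lengths (1/2, 1/2); label the merged cluster BI
  updated: d(BI,C)=21/2, d(BI,E)=19/2, d(BI,M)=10, d(BI,Q)=2, d(BI,R)=27/2, d(BI,X)=15/2
iteration 2: select C,Q (d=1); attach at lengths (1/2, 1/2); label the merged cluster CQ
  updated: d(BI,CQ)=25/4, d(CQ,E)=18, d(CQ,M)=10, d(CQ,R)=11/2, d(CQ,X)=25/2
iteration 3: select R,X (d=1); attach at lengths (1/2, 1/2); label the merged cluster RX
  updated: d(BI,RX)=21/2, d(CQ,RX)=9, d(E,RX)=23/2, d(M,RX)=5
iteration 4: select M,RX (d=5); attach at lengths (5/2, 2); label the merged cluster MRX
  updated: d(BI,MRX)=31/3, d(CQ,MRX)=28/3, d(E,MRX)=43/3
iteration 5: select BI,CQ (d=25/4); attach at lengths (21/8, 21/8); label the merged cluster BCIQ
  updated: d(BCIQ,E)=55/4, d(BCIQ,MRX)=59/6
iteration 6: select BCIQ,MRX (d=59/6); attach at lengths (43/24, 29/12); label the merged cluster BCIMQRX
  updated: d(BCIMQRX,E)=14
iteration 7: select BCIMQRX,E (d=14); attach at lengths (25/12, 7); label the merged cluster BCEIMQRX
final tree: ((((B:1/2,I:1/2):21/8,(C:1/2,Q:1/2):21/8):43/24,(M:5/2,(R:1/2,X:1/2):2):29/12):25/12,E:7)
total length: 625/24

((((B:1/2,I:1/2):21/8,(C:1/2,Q:1/2):21/8):43/24,(M:5/2,(R:1/2,X:1/2):2):29/12):25/12,E:7)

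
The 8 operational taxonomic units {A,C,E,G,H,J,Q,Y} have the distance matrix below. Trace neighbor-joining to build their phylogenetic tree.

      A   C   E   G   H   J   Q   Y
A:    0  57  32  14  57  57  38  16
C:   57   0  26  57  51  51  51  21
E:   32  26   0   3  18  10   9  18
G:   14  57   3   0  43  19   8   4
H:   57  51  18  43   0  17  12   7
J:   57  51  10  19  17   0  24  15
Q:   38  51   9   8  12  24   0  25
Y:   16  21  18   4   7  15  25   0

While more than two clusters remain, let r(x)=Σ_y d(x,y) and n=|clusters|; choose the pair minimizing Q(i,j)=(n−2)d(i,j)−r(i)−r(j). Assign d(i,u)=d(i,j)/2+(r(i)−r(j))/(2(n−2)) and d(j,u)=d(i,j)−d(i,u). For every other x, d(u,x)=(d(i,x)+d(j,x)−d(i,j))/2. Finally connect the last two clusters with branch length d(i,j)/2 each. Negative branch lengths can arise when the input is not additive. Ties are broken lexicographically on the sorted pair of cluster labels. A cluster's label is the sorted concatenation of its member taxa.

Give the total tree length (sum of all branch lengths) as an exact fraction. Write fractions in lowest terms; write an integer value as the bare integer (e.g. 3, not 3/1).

1. join A+G (d=14, Q=-335) ⇒ AG; edges |A|=69/4, |G|=-13/4
  updated: d(AG,C)=50, d(AG,E)=21/2, d(AG,H)=43, d(AG,J)=31, d(AG,Q)=16, d(AG,Y)=3
2. join C+Y (d=21, Q=-234) ⇒ CY; edges |C|=133/5, |Y|=-28/5
  updated: d(AG,CY)=16, d(CY,E)=23/2, d(CY,H)=37/2, d(CY,J)=45/2, d(CY,Q)=55/2
3. join H+Q (d=12, Q=-149) ⇒ HQ; edges |H|=17/2, |Q|=7/2
  updated: d(AG,HQ)=47/2, d(CY,HQ)=17, d(E,HQ)=15/2, d(HQ,J)=29/2
4. join AG+CY (d=16, Q=-100) ⇒ ACGY; edges |AG|=31/3, |CY|=17/3
  updated: d(ACGY,E)=3, d(ACGY,HQ)=49/4, d(ACGY,J)=75/4
5. join ACGY+E (d=3, Q=-97/2) ⇒ ACEGY; edges |ACGY|=39/8, |E|=-15/8
  updated: d(ACEGY,HQ)=67/8, d(ACEGY,J)=103/8
6. join ACEGY+HQ (d=67/8, Q=-143/4) ⇒ ACEGHQY; edges |ACEGY|=27/8, |HQ|=5
  updated: d(ACEGHQY,J)=19/2
7. join ACEGHQY+J (d=19/2) ⇒ ACEGHJQY; edges |ACEGHQY|=19/4, |J|=19/4
final tree: (((((A:69/4,G:-13/4):31/3,(C:133/5,Y:-28/5):17/3):39/8,E:-15/8):27/8,(H:17/2,Q:7/2):5):19/4,J:19/4)
total length: 671/8

671/8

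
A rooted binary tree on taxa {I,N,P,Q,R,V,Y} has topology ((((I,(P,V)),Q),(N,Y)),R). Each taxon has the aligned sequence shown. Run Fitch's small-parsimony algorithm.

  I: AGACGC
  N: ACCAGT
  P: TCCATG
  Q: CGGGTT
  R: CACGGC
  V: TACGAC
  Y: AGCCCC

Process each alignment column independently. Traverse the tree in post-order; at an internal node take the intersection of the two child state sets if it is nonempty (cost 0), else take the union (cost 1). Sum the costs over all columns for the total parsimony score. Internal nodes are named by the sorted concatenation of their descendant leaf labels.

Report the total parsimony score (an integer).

20

[col 0] PV: children P:{T}, V:{T} ∩→ {T}; cost 0
[col 0] IPV: children I:{A}, PV:{T} ∪→ {A,T}; cost 1
[col 0] IPQV: children IPV:{A,T}, Q:{C} ∪→ {A,C,T}; cost 1
[col 0] NY: children N:{A}, Y:{A} ∩→ {A}; cost 0
[col 0] INPQVY: children IPQV:{A,C,T}, NY:{A} ∩→ {A}; cost 0
[col 0] INPQRVY: children INPQVY:{A}, R:{C} ∪→ {A,C}; cost 1
[col 1] PV: children P:{C}, V:{A} ∪→ {A,C}; cost 1
[col 1] IPV: children I:{G}, PV:{A,C} ∪→ {A,C,G}; cost 1
[col 1] IPQV: children IPV:{A,C,G}, Q:{G} ∩→ {G}; cost 0
[col 1] NY: children N:{C}, Y:{G} ∪→ {C,G}; cost 1
[col 1] INPQVY: children IPQV:{G}, NY:{C,G} ∩→ {G}; cost 0
[col 1] INPQRVY: children INPQVY:{G}, R:{A} ∪→ {A,G}; cost 1
[col 2] PV: children P:{C}, V:{C} ∩→ {C}; cost 0
[col 2] IPV: children I:{A}, PV:{C} ∪→ {A,C}; cost 1
[col 2] IPQV: children IPV:{A,C}, Q:{G} ∪→ {A,C,G}; cost 1
[col 2] NY: children N:{C}, Y:{C} ∩→ {C}; cost 0
[col 2] INPQVY: children IPQV:{A,C,G}, NY:{C} ∩→ {C}; cost 0
[col 2] INPQRVY: children INPQVY:{C}, R:{C} ∩→ {C}; cost 0
[col 3] PV: children P:{A}, V:{G} ∪→ {A,G}; cost 1
[col 3] IPV: children I:{C}, PV:{A,G} ∪→ {A,C,G}; cost 1
[col 3] IPQV: children IPV:{A,C,G}, Q:{G} ∩→ {G}; cost 0
[col 3] NY: children N:{A}, Y:{C} ∪→ {A,C}; cost 1
[col 3] INPQVY: children IPQV:{G}, NY:{A,C} ∪→ {A,C,G}; cost 1
[col 3] INPQRVY: children INPQVY:{A,C,G}, R:{G} ∩→ {G}; cost 0
[col 4] PV: children P:{T}, V:{A} ∪→ {A,T}; cost 1
[col 4] IPV: children I:{G}, PV:{A,T} ∪→ {A,G,T}; cost 1
[col 4] IPQV: children IPV:{A,G,T}, Q:{T} ∩→ {T}; cost 0
[col 4] NY: children N:{G}, Y:{C} ∪→ {C,G}; cost 1
[col 4] INPQVY: children IPQV:{T}, NY:{C,G} ∪→ {C,G,T}; cost 1
[col 4] INPQRVY: children INPQVY:{C,G,T}, R:{G} ∩→ {G}; cost 0
[col 5] PV: children P:{G}, V:{C} ∪→ {C,G}; cost 1
[col 5] IPV: children I:{C}, PV:{C,G} ∩→ {C}; cost 0
[col 5] IPQV: children IPV:{C}, Q:{T} ∪→ {C,T}; cost 1
[col 5] NY: children N:{T}, Y:{C} ∪→ {C,T}; cost 1
[col 5] INPQVY: children IPQV:{C,T}, NY:{C,T} ∩→ {C,T}; cost 0
[col 5] INPQRVY: children INPQVY:{C,T}, R:{C} ∩→ {C}; cost 0
per-site changes: [3, 4, 2, 4, 4, 3]; total = 20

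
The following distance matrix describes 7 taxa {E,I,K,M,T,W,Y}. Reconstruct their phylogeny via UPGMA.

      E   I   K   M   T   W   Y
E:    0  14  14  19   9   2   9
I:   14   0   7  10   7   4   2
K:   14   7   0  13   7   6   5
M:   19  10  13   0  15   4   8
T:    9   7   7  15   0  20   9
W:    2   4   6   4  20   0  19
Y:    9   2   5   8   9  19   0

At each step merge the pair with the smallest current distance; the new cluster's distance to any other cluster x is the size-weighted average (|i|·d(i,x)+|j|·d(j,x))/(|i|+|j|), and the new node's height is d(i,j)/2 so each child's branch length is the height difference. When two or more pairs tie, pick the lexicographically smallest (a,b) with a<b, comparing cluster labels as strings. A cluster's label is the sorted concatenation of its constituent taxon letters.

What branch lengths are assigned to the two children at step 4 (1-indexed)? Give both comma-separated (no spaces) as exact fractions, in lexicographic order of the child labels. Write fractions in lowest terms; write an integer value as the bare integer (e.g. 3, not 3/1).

step 1: merge (E,W) at d=2; branch lengths E→1, W→1; new cluster EW
  updated: d(EW,I)=9, d(EW,K)=10, d(EW,M)=23/2, d(EW,T)=29/2, d(EW,Y)=14
step 2: merge (I,Y) at d=2; branch lengths I→1, Y→1; new cluster IY
  updated: d(EW,IY)=23/2, d(IY,K)=6, d(IY,M)=9, d(IY,T)=8
step 3: merge (IY,K) at d=6; branch lengths IY→2, K→3; new cluster IKY
  updated: d(EW,IKY)=11, d(IKY,M)=31/3, d(IKY,T)=23/3
step 4: merge (IKY,T) at d=23/3; branch lengths IKY→5/6, T→23/6; new cluster IKTY
  updated: d(EW,IKTY)=95/8, d(IKTY,M)=23/2
step 5: merge (EW,M) at d=23/2; branch lengths EW→19/4, M→23/4; new cluster EMW
  updated: d(EMW,IKTY)=47/4
step 6: merge (EMW,IKTY) at d=47/4; branch lengths EMW→1/8, IKTY→49/24; new cluster EIKMTWY
final tree: (((E:1,W:1):19/4,M:23/4):1/8,(((I:1,Y:1):2,K:3):5/6,T:23/6):49/24)
total length: 79/3

5/6,23/6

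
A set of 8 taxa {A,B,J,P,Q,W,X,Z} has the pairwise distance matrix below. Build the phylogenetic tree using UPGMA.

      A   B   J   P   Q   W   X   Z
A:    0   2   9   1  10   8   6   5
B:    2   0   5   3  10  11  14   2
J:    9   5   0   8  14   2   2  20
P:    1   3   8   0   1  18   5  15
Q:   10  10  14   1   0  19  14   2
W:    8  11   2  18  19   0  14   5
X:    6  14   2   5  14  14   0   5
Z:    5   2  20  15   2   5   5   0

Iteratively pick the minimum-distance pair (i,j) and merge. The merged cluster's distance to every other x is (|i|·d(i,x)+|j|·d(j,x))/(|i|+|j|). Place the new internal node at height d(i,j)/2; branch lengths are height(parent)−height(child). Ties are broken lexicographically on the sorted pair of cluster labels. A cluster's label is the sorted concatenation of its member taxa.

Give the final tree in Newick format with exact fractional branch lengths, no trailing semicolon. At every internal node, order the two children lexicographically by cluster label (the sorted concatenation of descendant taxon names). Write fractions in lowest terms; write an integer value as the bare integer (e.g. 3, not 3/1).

1. join A+P (d=1) ⇒ AP; edges |A|=1/2, |P|=1/2
  updated: d(AP,B)=5/2, d(AP,J)=17/2, d(AP,Q)=11/2, d(AP,W)=13, d(AP,X)=11/2, d(AP,Z)=10
2. join B+Z (d=2) ⇒ BZ; edges |B|=1, |Z|=1
  updated: d(AP,BZ)=25/4, d(BZ,J)=25/2, d(BZ,Q)=6, d(BZ,W)=8, d(BZ,X)=19/2
3. join J+W (d=2) ⇒ JW; edges |J|=1, |W|=1
  updated: d(AP,JW)=43/4, d(BZ,JW)=41/4, d(JW,Q)=33/2, d(JW,X)=8
4. join AP+Q (d=11/2) ⇒ APQ; edges |AP|=9/4, |Q|=11/4
  updated: d(APQ,BZ)=37/6, d(APQ,JW)=38/3, d(APQ,X)=25/3
5. join APQ+BZ (d=37/6) ⇒ ABPQZ; edges |APQ|=1/3, |BZ|=25/12
  updated: d(ABPQZ,JW)=117/10, d(ABPQZ,X)=44/5
6. join JW+X (d=8) ⇒ JWX; edges |JW|=3, |X|=4
  updated: d(ABPQZ,JWX)=161/15
7. join ABPQZ+JWX (d=161/15) ⇒ ABJPQWXZ; edges |ABPQZ|=137/60, |JWX|=41/30
final tree: ((((A:1/2,P:1/2):9/4,Q:11/4):1/3,(B:1,Z:1):25/12):137/60,((J:1,W:1):3,X:4):41/30)
total length: 346/15

((((A:1/2,P:1/2):9/4,Q:11/4):1/3,(B:1,Z:1):25/12):137/60,((J:1,W:1):3,X:4):41/30)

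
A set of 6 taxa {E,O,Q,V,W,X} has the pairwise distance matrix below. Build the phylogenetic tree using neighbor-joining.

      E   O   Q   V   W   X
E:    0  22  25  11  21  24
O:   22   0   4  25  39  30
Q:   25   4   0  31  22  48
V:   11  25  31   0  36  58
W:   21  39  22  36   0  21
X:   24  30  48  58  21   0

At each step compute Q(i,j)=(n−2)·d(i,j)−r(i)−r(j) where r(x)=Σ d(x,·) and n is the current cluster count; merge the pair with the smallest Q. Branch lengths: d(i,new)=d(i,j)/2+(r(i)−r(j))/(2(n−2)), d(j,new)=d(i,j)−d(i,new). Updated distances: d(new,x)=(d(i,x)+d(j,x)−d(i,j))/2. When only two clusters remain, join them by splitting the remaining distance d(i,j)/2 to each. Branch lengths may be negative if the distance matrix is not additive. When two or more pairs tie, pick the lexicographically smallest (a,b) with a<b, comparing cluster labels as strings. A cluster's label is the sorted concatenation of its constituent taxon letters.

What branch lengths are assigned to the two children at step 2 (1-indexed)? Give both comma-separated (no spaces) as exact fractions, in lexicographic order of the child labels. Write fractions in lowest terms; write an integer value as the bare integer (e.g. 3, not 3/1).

5/12,43/12

iteration 1: select W,X (d=21, Q=-236); attach at lengths (21/4, 63/4); label the merged cluster WX
  updated: d(E,WX)=12, d(O,WX)=24, d(Q,WX)=49/2, d(V,WX)=73/2
iteration 2: select O,Q (d=4, Q=-295/2); attach at lengths (5/12, 43/12); label the merged cluster OQ
  updated: d(E,OQ)=43/2, d(OQ,V)=26, d(OQ,WX)=89/4
iteration 3: select E,V (d=11, Q=-96); attach at lengths (-7/4, 51/4); label the merged cluster EV
  updated: d(EV,OQ)=73/4, d(EV,WX)=75/4
iteration 4: select EV,OQ (d=73/4, Q=-237/4); attach at lengths (59/8, 87/8); label the merged cluster EOQV
  updated: d(EOQV,WX)=91/8
iteration 5: select EOQV,WX (d=91/8); attach at lengths (91/16, 91/16); label the merged cluster EOQVWX
final tree: (((E:-7/4,V:51/4):59/8,(O:5/12,Q:43/12):87/8):91/16,(W:21/4,X:63/4):91/16)
total length: 525/8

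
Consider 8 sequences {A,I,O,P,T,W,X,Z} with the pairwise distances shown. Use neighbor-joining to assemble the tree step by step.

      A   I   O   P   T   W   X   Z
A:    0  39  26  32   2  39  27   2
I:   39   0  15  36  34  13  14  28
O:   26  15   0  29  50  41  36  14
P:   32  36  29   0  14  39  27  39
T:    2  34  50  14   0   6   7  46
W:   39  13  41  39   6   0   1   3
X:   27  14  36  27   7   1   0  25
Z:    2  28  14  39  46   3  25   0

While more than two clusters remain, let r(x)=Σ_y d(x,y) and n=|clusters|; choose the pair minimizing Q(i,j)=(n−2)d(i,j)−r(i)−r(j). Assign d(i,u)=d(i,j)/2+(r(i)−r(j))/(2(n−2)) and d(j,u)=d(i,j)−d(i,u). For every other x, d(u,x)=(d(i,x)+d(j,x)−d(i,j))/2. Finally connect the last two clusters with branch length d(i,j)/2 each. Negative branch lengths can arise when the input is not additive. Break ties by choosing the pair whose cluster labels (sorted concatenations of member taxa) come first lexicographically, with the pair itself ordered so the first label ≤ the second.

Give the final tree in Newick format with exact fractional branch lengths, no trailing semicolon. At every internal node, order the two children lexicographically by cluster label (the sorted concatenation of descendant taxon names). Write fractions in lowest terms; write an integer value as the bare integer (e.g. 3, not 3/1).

(((((A:5/3,T:1/3):7,P:15):13/2,X:4):3,(I:89/20,O:211/20):135/16):105/32,(W:-15/16,Z:63/16):105/32)

1. join A+T (d=2, Q=-314) ⇒ AT; edges |A|=5/3, |T|=1/3
  updated: d(AT,I)=71/2, d(AT,O)=37, d(AT,P)=22, d(AT,W)=43/2, d(AT,X)=16, d(AT,Z)=23
2. join I+O (d=15, Q=-477/2) ⇒ IO; edges |I|=89/20, |O|=211/20
  updated: d(AT,IO)=115/4, d(IO,P)=25, d(IO,W)=39/2, d(IO,X)=35/2, d(IO,Z)=27/2
3. join W+Z (d=3, Q=-351/2) ⇒ WZ; edges |W|=-15/16, |Z|=63/16
  updated: d(AT,WZ)=83/4, d(IO,WZ)=15, d(P,WZ)=75/2, d(WZ,X)=23/2
4. join AT+P (d=22, Q=-133) ⇒ APT; edges |AT|=7, |P|=15
  updated: d(APT,IO)=127/8, d(APT,WZ)=145/8, d(APT,X)=21/2
5. join APT+X (d=21/2, Q=-63) ⇒ APTX; edges |APT|=13/2, |X|=4
  updated: d(APTX,IO)=183/16, d(APTX,WZ)=153/16
6. join APTX+IO (d=183/16, Q=-36) ⇒ AIOPTX; edges |APTX|=3, |IO|=135/16
  updated: d(AIOPTX,WZ)=105/16
7. join AIOPTX+WZ (d=105/16) ⇒ AIOPTWXZ; edges |AIOPTX|=105/32, |WZ|=105/32
final tree: (((((A:5/3,T:1/3):7,P:15):13/2,X:4):3,(I:89/20,O:211/20):135/16):105/32,(W:-15/16,Z:63/16):105/32)
total length: 141/2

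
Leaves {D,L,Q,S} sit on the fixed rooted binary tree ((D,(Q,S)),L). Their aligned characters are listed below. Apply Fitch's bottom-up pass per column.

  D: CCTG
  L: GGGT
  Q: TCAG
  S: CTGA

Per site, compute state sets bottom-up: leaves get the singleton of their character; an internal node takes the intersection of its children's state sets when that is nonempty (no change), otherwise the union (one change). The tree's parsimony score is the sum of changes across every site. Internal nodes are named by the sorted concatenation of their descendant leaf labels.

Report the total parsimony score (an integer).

8

QS@0: {T} ∪ {C} = {C,T} (union, +1)
DQS@0: {C} ∩ {C,T} = {C} (intersection, +0)
DLQS@0: {C} ∪ {G} = {C,G} (union, +1)
QS@1: {C} ∪ {T} = {C,T} (union, +1)
DQS@1: {C} ∩ {C,T} = {C} (intersection, +0)
DLQS@1: {C} ∪ {G} = {C,G} (union, +1)
QS@2: {A} ∪ {G} = {A,G} (union, +1)
DQS@2: {T} ∪ {A,G} = {A,G,T} (union, +1)
DLQS@2: {A,G,T} ∩ {G} = {G} (intersection, +0)
QS@3: {G} ∪ {A} = {A,G} (union, +1)
DQS@3: {G} ∩ {A,G} = {G} (intersection, +0)
DLQS@3: {G} ∪ {T} = {G,T} (union, +1)
per-site changes: [2, 2, 2, 2]; total = 8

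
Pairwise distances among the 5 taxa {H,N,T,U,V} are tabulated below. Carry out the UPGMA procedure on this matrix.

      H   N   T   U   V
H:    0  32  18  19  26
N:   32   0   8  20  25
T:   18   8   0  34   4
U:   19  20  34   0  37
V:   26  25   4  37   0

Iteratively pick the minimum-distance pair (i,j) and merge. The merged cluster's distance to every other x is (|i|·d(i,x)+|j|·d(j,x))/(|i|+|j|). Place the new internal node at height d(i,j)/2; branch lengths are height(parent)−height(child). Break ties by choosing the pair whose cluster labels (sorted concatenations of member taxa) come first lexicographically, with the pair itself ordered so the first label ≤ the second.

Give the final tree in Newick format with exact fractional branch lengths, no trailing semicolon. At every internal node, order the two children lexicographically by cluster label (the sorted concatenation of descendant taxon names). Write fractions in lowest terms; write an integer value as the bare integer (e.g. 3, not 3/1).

step 1: merge (T,V) at d=4; branch lengths T→2, V→2; new cluster TV
  updated: d(H,TV)=22, d(N,TV)=33/2, d(TV,U)=71/2
step 2: merge (N,TV) at d=33/2; branch lengths N→33/4, TV→25/4; new cluster NTV
  updated: d(H,NTV)=76/3, d(NTV,U)=91/3
step 3: merge (H,U) at d=19; branch lengths H→19/2, U→19/2; new cluster HU
  updated: d(HU,NTV)=167/6
step 4: merge (HU,NTV) at d=167/6; branch lengths HU→53/12, NTV→17/3; new cluster HNTUV
final tree: ((H:19/2,U:19/2):53/12,(N:33/4,(T:2,V:2):25/4):17/3)
total length: 571/12

((H:19/2,U:19/2):53/12,(N:33/4,(T:2,V:2):25/4):17/3)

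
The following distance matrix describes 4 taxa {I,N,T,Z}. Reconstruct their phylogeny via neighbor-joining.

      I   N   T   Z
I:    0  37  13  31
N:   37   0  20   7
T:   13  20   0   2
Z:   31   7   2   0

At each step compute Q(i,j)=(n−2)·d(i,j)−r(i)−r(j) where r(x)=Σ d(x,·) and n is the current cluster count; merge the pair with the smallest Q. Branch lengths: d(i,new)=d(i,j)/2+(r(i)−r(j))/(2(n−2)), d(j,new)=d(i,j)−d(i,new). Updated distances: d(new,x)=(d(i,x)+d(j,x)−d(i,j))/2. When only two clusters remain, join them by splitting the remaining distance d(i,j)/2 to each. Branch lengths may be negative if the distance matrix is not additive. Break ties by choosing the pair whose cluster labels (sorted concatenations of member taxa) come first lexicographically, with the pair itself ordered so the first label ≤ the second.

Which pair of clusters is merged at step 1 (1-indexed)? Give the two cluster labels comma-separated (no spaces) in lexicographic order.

1. join I+T (d=13, Q=-90) ⇒ IT; edges |I|=18, |T|=-5
  updated: d(IT,N)=22, d(IT,Z)=10
2. join IT+N (d=22, Q=-39) ⇒ INT; edges |IT|=25/2, |N|=19/2
  updated: d(INT,Z)=-5/2
3. join INT+Z (d=-5/2) ⇒ INTZ; edges |INT|=-5/4, |Z|=-5/4
final tree: (((I:18,T:-5):25/2,N:19/2):-5/4,Z:-5/4)
total length: 65/2

I,T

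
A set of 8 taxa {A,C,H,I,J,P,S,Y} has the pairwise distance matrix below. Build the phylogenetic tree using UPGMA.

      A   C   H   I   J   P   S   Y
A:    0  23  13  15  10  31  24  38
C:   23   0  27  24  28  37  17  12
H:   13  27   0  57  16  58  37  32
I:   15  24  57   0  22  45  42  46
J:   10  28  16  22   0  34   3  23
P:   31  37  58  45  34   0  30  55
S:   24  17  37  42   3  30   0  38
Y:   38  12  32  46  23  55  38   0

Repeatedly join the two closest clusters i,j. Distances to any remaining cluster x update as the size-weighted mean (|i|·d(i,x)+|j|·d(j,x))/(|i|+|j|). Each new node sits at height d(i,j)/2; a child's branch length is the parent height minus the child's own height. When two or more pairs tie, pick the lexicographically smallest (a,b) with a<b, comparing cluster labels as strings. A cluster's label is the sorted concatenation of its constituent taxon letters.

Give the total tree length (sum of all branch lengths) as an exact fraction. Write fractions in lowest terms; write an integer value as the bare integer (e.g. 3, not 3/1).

4099/42

step 1: merge (J,S) at d=3; branch lengths J→3/2, S→3/2; new cluster JS
  updated: d(A,JS)=17, d(C,JS)=45/2, d(H,JS)=53/2, d(I,JS)=32, d(JS,P)=32, d(JS,Y)=61/2
step 2: merge (C,Y) at d=12; branch lengths C→6, Y→6; new cluster CY
  updated: d(A,CY)=61/2, d(CY,H)=59/2, d(CY,I)=35, d(CY,JS)=53/2, d(CY,P)=46
step 3: merge (A,H) at d=13; branch lengths A→13/2, H→13/2; new cluster AH
  updated: d(AH,CY)=30, d(AH,I)=36, d(AH,JS)=87/4, d(AH,P)=89/2
step 4: merge (AH,JS) at d=87/4; branch lengths AH→35/8, JS→75/8; new cluster AHJS
  updated: d(AHJS,CY)=113/4, d(AHJS,I)=34, d(AHJS,P)=153/4
step 5: merge (AHJS,CY) at d=113/4; branch lengths AHJS→13/4, CY→65/8; new cluster ACHJSY
  updated: d(ACHJSY,I)=103/3, d(ACHJSY,P)=245/6
step 6: merge (ACHJSY,I) at d=103/3; branch lengths ACHJSY→73/24, I→103/6; new cluster ACHIJSY
  updated: d(ACHIJSY,P)=290/7
step 7: merge (ACHIJSY,P) at d=290/7; branch lengths ACHIJSY→149/42, P→145/7; new cluster ACHIJPSY
final tree: (((((A:13/2,H:13/2):35/8,(J:3/2,S:3/2):75/8):13/4,(C:6,Y:6):65/8):73/24,I:103/6):149/42,P:145/7)
total length: 4099/42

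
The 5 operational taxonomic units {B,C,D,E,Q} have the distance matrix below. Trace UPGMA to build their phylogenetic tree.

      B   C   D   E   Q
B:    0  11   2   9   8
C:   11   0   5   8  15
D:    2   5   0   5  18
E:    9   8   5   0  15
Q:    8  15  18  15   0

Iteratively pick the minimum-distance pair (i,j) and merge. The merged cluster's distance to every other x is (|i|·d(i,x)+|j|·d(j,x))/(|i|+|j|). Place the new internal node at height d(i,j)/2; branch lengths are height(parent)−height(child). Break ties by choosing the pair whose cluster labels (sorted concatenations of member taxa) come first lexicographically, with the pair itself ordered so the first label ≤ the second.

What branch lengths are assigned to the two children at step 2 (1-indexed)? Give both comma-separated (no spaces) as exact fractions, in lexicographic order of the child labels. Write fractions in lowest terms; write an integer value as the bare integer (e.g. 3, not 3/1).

5/2,7/2

iteration 1: select B,D (d=2); attach at lengths (1, 1); label the merged cluster BD
  updated: d(BD,C)=8, d(BD,E)=7, d(BD,Q)=13
iteration 2: select BD,E (d=7); attach at lengths (5/2, 7/2); label the merged cluster BDE
  updated: d(BDE,C)=8, d(BDE,Q)=41/3
iteration 3: select BDE,C (d=8); attach at lengths (1/2, 4); label the merged cluster BCDE
  updated: d(BCDE,Q)=14
iteration 4: select BCDE,Q (d=14); attach at lengths (3, 7); label the merged cluster BCDEQ
final tree: ((((B:1,D:1):5/2,E:7/2):1/2,C:4):3,Q:7)
total length: 45/2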